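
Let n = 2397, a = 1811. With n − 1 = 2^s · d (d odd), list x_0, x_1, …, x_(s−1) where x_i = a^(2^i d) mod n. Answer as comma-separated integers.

n − 1 = 2396 = 2^2 · 599, so s = 2 and d = 599.
x_0 = 1811^599 mod 2397 = 2093.
x_1 = 2093^2 mod 2397 = 1330.

2093, 1330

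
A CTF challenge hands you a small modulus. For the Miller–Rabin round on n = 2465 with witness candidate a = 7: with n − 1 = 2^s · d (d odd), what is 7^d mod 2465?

n − 1 = 2464 = 2^5 · 77, so s = 5 and d = 77.
7^77 mod 2465 = 2437.

2437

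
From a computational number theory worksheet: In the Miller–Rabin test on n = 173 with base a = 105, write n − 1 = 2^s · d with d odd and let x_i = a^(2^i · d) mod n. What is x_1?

172

n − 1 = 172 = 2^2 · 43, so s = 2 and d = 43.
x_0 = 105^43 mod 173 = 80.
x_1 = 80^2 mod 173 = 172.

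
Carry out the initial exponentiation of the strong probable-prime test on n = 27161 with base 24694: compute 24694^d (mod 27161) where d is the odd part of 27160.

15409

n − 1 = 27160 = 2^3 · 3395, so s = 3 and d = 3395.
Repeated squaring mod 27161: 24694^1 ≡ 24694, 24694^2 ≡ 2025, 24694^4 ≡ 26475, 24694^8 ≡ 8859, 24694^16 ≡ 13752, 24694^32 ≡ 22622, 24694^64 ≡ 14483, 24694^128 ≡ 20047, 24694^256 ≡ 8053, 24694^512 ≡ 17502, 24694^1024 ≡ 25407, 24694^2048 ≡ 7323.
3395 = 2048 + 1024 + 256 + 64 + 2 + 1, so 24694^3395 ≡ 7323·25407·8053·14483·2025·24694 ≡ 15409 (mod 27161).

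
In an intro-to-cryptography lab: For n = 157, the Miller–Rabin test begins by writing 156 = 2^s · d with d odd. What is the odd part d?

39

Halving: 156 → 78 → 39; 39 is odd.
So 156 = 2^2 · 39.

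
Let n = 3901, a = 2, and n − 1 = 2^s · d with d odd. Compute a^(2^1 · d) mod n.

n − 1 = 3900 = 2^2 · 975, so s = 2 and d = 975.
x_0 = 2^975 mod 3901 = 89.
x_1 = 89^2 mod 3901 = 119.

119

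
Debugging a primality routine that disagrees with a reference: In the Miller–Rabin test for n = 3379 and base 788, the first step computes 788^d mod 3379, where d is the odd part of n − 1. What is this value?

2850

n − 1 = 3378 = 2^1 · 1689, so s = 1 and d = 1689.
788^1689 mod 3379 = 2850.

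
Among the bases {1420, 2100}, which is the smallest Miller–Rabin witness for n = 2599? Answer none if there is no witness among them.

n − 1 = 2598 = 2^1 · 1299, so s = 1 and d = 1299.
Base 1420: x_0 = 1420^1299 mod 2599 = 2041. x_0 ∉ {1, 2598} and s = 1, so 1420 is a Miller–Rabin witness and 2599 is composite.
Base 2100: x_0 = 2100^1299 mod 2599 = 582. x_0 ∉ {1, 2598} and s = 1, so 2100 is a Miller–Rabin witness and 2599 is composite.
The smallest witness among the given bases is 1420.

1420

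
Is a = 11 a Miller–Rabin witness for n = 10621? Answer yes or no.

n − 1 = 10620 = 2^2 · 2655, so s = 2 and d = 2655.
x_0 = 11^2655 mod 10621 = 7259.
x_0 is neither 1 nor 10620, so continue squaring.
x_1 = 7259^2 mod 10621 = 2300.
Reached i = s−1 = 1 without hitting −1: 11 is a Miller–Rabin witness and 10621 is composite.

yes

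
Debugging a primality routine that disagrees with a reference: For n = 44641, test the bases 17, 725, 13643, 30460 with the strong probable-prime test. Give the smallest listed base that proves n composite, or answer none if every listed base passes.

none

n − 1 = 44640 = 2^5 · 1395, so s = 5 and d = 1395.
Base 17: x_0 = 17^1395 mod 44641 = 12790. x_0 is neither 1 nor 44640, so continue squaring. x_1 = 12790^2 mod 44641 = 19476. x_2 = 19476^2 mod 44641 = 44640. x_2 ≡ −1, so 17 is not a witness.
Base 725: x_0 = 725^1395 mod 44641 = 31498. x_0 is neither 1 nor 44640, so continue squaring. x_1 = 31498^2 mod 44641 = 22420. x_2 = 22420^2 mod 44641 = 43381. x_3 = 43381^2 mod 44641 = 25165. x_4 = 25165^2 mod 44641 = 44640. x_4 ≡ −1, so 725 is not a witness.
Base 13643: x_0 = 13643^1395 mod 44641 = 35460. x_0 is neither 1 nor 44640, so continue squaring. x_1 = 35460^2 mod 44641 = 8553. x_2 = 8553^2 mod 44641 = 31851. x_3 = 31851^2 mod 44641 = 19476. x_4 = 19476^2 mod 44641 = 44640. x_4 ≡ −1, so 13643 is not a witness.
Base 30460: x_0 = 30460^1395 mod 44641 = 21984. x_0 is neither 1 nor 44640, so continue squaring. x_1 = 21984^2 mod 44641 = 12790. x_2 = 12790^2 mod 44641 = 19476. x_3 = 19476^2 mod 44641 = 44640. x_3 ≡ −1, so 30460 is not a witness.
No listed base is a witness for 44641.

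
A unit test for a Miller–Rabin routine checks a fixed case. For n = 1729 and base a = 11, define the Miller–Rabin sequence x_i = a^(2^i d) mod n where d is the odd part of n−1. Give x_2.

1

n − 1 = 1728 = 2^6 · 27, so s = 6 and d = 27.
Repeated squaring mod 1729: 11^1 ≡ 11, 11^2 ≡ 121, 11^4 ≡ 809, 11^8 ≡ 919, 11^16 ≡ 809.
27 = 16 + 8 + 2 + 1, so 11^27 ≡ 809·919·121·11 ≡ 1331 (mod 1729).
x_0 = 1331.
x_1 = 1331^2 mod 1729 = 1065.
x_2 = 1065^2 mod 1729 = 1.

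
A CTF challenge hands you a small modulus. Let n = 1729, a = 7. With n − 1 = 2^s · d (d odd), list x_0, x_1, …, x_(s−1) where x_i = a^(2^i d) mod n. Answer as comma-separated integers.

n − 1 = 1728 = 2^6 · 27, so s = 6 and d = 27.
x_0 = 7^27 mod 1729 = 343.
x_1 = 343^2 mod 1729 = 77.
x_2 = 77^2 mod 1729 = 742.
x_3 = 742^2 mod 1729 = 742.
x_4 = 742^2 mod 1729 = 742.
x_5 = 742^2 mod 1729 = 742.

343, 77, 742, 742, 742, 742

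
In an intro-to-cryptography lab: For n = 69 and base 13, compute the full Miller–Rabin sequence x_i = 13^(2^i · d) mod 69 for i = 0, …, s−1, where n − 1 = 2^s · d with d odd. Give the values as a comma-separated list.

52, 13

n − 1 = 68 = 2^2 · 17, so s = 2 and d = 17.
x_0 = 13^17 mod 69 = 52.
x_1 = 52^2 mod 69 = 13.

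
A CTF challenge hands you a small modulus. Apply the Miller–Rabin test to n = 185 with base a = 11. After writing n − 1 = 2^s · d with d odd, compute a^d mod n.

n − 1 = 184 = 2^3 · 23, so s = 3 and d = 23.
By repeated squaring, 11^23 ≡ 101 (mod 185).

101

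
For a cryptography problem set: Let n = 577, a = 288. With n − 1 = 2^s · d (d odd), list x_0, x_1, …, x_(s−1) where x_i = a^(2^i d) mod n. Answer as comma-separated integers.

506, 425, 24, 576, 1, 1

n − 1 = 576 = 2^6 · 9, so s = 6 and d = 9.
x_0 = 288^9 mod 577 = 506.
x_1 = 506^2 mod 577 = 425.
x_2 = 425^2 mod 577 = 24.
x_3 = 24^2 mod 577 = 576.
x_4 = 576^2 mod 577 = 1.
x_5 = 1^2 mod 577 = 1.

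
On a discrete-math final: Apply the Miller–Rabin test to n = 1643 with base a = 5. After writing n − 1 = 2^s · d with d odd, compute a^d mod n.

n − 1 = 1642 = 2^1 · 821, so s = 1 and d = 821.
5^821 mod 1643 = 273.

273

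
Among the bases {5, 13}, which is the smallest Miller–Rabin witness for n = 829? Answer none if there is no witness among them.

none

n − 1 = 828 = 2^2 · 207, so s = 2 and d = 207.
Base 5: x_0 = 5^207 mod 829 = 1. x_0 = 1, so 5 is not a witness.
Base 13: x_0 = 13^207 mod 829 = 828. x_0 = 828 ≡ −1, so 13 is not a witness.
No listed base is a witness for 829.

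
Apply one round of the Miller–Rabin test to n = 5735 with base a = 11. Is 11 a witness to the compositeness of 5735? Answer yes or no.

yes

n − 1 = 5734 = 2^1 · 2867, so s = 1 and d = 2867.
x_0 = 11^2867 mod 5735 = 1026.
x_0 ∉ {1, 5734} and s = 1, so 11 is a Miller–Rabin witness and 5735 is composite.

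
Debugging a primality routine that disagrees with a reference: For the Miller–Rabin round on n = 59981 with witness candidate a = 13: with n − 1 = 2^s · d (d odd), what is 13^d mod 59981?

59980

n − 1 = 59980 = 2^2 · 14995, so s = 2 and d = 14995.
13^14995 mod 59981 = 59980.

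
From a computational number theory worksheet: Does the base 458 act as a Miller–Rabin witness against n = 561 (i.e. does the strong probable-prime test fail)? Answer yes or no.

n − 1 = 560 = 2^4 · 35, so s = 4 and d = 35.
Repeated squaring mod 561: 458^1 ≡ 458, 458^2 ≡ 511, 458^4 ≡ 256, 458^8 ≡ 460, 458^16 ≡ 103, 458^32 ≡ 511.
35 = 32 + 2 + 1, so 458^35 ≡ 511·511·458 ≡ 560 (mod 561).
x_0 = 458^35 mod 561 = 560.
x_0 = 560 ≡ −1, so 458 is not a witness.

no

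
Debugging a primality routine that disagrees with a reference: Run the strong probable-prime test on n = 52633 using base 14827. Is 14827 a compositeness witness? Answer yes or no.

no

n − 1 = 52632 = 2^3 · 6579, so s = 3 and d = 6579.
x_0 = 14827^6579 mod 52633 = 1.
x_0 = 1, so 14827 is not a witness.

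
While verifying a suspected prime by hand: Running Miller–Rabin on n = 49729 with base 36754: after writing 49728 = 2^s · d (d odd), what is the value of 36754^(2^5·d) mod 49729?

n − 1 = 49728 = 2^6 · 777, so s = 6 and d = 777.
x_0 = 36754^777 mod 49729 = 22968.
x_1 = 22968^2 mod 49729 = 3792.
x_2 = 3792^2 mod 49729 = 7583.
x_3 = 7583^2 mod 49729 = 15165.
x_4 = 15165^2 mod 49729 = 30329.
x_5 = 30329^2 mod 49729 = 10928.

10928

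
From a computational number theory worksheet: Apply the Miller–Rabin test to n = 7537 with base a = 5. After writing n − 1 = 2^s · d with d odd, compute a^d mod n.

1287

n − 1 = 7536 = 2^4 · 471, so s = 4 and d = 471.
5^471 mod 7537 = 1287.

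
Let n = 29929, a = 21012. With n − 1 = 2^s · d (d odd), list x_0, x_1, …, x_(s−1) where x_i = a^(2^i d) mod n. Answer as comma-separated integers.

n − 1 = 29928 = 2^3 · 3741, so s = 3 and d = 3741.
x_0 = 21012^3741 mod 29929 = 5097.
x_1 = 5097^2 mod 29929 = 1037.
x_2 = 1037^2 mod 29929 = 27854.

5097, 1037, 27854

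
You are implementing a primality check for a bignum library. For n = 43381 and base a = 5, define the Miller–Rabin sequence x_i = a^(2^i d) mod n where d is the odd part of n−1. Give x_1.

n − 1 = 43380 = 2^2 · 10845, so s = 2 and d = 10845.
Repeated squaring mod 43381: 5^1 ≡ 5, 5^2 ≡ 25, 5^4 ≡ 625, 5^8 ≡ 196, 5^16 ≡ 38416, 5^32 ≡ 10817, 5^64 ≡ 8932, 5^128 ≡ 2965, 5^256 ≡ 28263, 5^512 ≡ 22816, 5^1024 ≡ 41237, 5^2048 ≡ 41731, 5^4096 ≡ 32878, 5^8192 ≡ 38507.
10845 = 8192 + 2048 + 512 + 64 + 16 + 8 + 4 + 1, so 5^10845 ≡ 38507·41731·22816·8932·38416·196·625·5 ≡ 20662 (mod 43381).
x_0 = 20662.
x_1 = 20662^2 mod 43381 = 5823.

5823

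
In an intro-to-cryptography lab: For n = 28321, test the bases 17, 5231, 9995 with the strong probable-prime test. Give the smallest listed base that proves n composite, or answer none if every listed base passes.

n − 1 = 28320 = 2^5 · 885, so s = 5 and d = 885.
Base 17: x_0 = 17^885 mod 28321 = 6945. x_0 is neither 1 nor 28320, so continue squaring. x_1 = 6945^2 mod 28321 = 2362. x_2 = 2362^2 mod 28321 = 28128. x_3 = 28128^2 mod 28321 = 8928. x_4 = 8928^2 mod 28321 = 13890. Reached i = s−1 = 4 without hitting −1: 17 is a Miller–Rabin witness and 28321 is composite.
Base 5231: x_0 = 5231^885 mod 28321 = 14586. x_0 is neither 1 nor 28320, so continue squaring. x_1 = 14586^2 mod 28321 = 4044. x_2 = 4044^2 mod 28321 = 12719. x_3 = 12719^2 mod 28321 = 3409. x_4 = 3409^2 mod 28321 = 9671. Reached i = s−1 = 4 without hitting −1: 5231 is a Miller–Rabin witness and 28321 is composite.
Base 9995: x_0 = 9995^885 mod 28321 = 25646. x_0 is neither 1 nor 28320, so continue squaring. x_1 = 25646^2 mod 28321 = 18733. x_2 = 18733^2 mod 28321 = 28099. x_3 = 28099^2 mod 28321 = 20963. x_4 = 20963^2 mod 28321 = 18733. Reached i = s−1 = 4 without hitting −1: 9995 is a Miller–Rabin witness and 28321 is composite.
The smallest witness among the given bases is 17.

17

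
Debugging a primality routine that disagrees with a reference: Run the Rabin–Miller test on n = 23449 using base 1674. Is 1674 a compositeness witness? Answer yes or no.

n − 1 = 23448 = 2^3 · 2931, so s = 3 and d = 2931.
x_0 = 1674^2931 mod 23449 = 12974.
x_0 is neither 1 nor 23448, so continue squaring.
x_1 = 12974^2 mod 23449 = 7754.
x_2 = 7754^2 mod 23449 = 1280.
Reached i = s−1 = 2 without hitting −1: 1674 is a Miller–Rabin witness and 23449 is composite.

yes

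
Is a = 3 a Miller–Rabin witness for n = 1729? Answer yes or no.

n − 1 = 1728 = 2^6 · 27, so s = 6 and d = 27.
By repeated squaring, 3^27 ≡ 664 (mod 1729).
x_0 = 3^27 mod 1729 = 664.
x_0 is neither 1 nor 1728, so continue squaring.
x_1 = 664^2 mod 1729 = 1.
x_1 = 1 but x_0 ≠ ±1, a nontrivial square root of 1 — 3 is a witness and 1729 is composite.

yes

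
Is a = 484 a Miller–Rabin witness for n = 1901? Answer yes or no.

n − 1 = 1900 = 2^2 · 475, so s = 2 and d = 475.
x_0 = 484^475 mod 1901 = 1900.
x_0 = 1900 ≡ −1, so 484 is not a witness.

no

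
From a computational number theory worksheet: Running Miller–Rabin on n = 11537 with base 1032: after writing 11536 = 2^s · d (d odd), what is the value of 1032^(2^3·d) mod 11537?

1308

n − 1 = 11536 = 2^4 · 721, so s = 4 and d = 721.
Repeated squaring mod 11537: 1032^1 ≡ 1032, 1032^2 ≡ 3620, 1032^4 ≡ 9905, 1032^8 ≡ 9914, 1032^16 ≡ 3693, 1032^32 ≡ 1515, 1032^64 ≡ 10899, 1032^128 ≡ 3249, 1032^256 ≡ 11183, 1032^512 ≡ 9946.
721 = 512 + 128 + 64 + 16 + 1, so 1032^721 ≡ 9946·3249·10899·3693·1032 ≡ 2596 (mod 11537).
x_0 = 2596.
x_1 = 2596^2 mod 11537 = 1608.
x_2 = 1608^2 mod 11537 = 1376.
x_3 = 1376^2 mod 11537 = 1308.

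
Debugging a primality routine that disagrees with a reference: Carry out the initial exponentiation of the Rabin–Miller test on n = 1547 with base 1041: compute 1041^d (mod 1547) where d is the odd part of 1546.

n − 1 = 1546 = 2^1 · 773, so s = 1 and d = 773.
Repeated squaring mod 1547: 1041^1 ≡ 1041, 1041^2 ≡ 781, 1041^4 ≡ 443, 1041^8 ≡ 1327, 1041^16 ≡ 443, 1041^32 ≡ 1327, 1041^64 ≡ 443, 1041^128 ≡ 1327, 1041^256 ≡ 443, 1041^512 ≡ 1327.
773 = 512 + 256 + 4 + 1, so 1041^773 ≡ 1327·443·443·1041 ≡ 157 (mod 1547).

157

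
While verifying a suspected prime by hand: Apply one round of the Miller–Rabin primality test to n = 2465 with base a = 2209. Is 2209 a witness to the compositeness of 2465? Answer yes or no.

n − 1 = 2464 = 2^5 · 77, so s = 5 and d = 77.
x_0 = 2209^77 mod 2465 = 2464.
x_0 = 2464 ≡ −1, so 2209 is not a witness.

no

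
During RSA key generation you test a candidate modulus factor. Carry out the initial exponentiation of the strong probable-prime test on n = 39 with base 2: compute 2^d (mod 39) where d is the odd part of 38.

11

n − 1 = 38 = 2^1 · 19, so s = 1 and d = 19.
2^19 mod 39 = 11.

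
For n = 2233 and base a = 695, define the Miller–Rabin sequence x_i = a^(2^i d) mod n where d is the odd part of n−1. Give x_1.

1422

n − 1 = 2232 = 2^3 · 279, so s = 3 and d = 279.
x_0 = 695^279 mod 2233 = 666.
x_1 = 666^2 mod 2233 = 1422.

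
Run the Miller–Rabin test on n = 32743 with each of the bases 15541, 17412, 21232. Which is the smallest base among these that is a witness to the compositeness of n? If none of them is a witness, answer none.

17412

n − 1 = 32742 = 2^1 · 16371, so s = 1 and d = 16371.
Base 15541: x_0 = 15541^16371 mod 32743 = 1. x_0 = 1, so 15541 is not a witness.
Base 17412: x_0 = 17412^16371 mod 32743 = 12289. x_0 ∉ {1, 32742} and s = 1, so 17412 is a Miller–Rabin witness and 32743 is composite.
Base 21232: x_0 = 21232^16371 mod 32743 = 29359. x_0 ∉ {1, 32742} and s = 1, so 21232 is a Miller–Rabin witness and 32743 is composite.
The smallest witness among the given bases is 17412.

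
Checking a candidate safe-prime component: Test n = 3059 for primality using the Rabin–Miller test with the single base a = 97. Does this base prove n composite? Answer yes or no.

yes

n − 1 = 3058 = 2^1 · 1529, so s = 1 and d = 1529.
x_0 = 97^1529 mod 3059 = 2575.
x_0 ∉ {1, 3058} and s = 1, so 97 is a Miller–Rabin witness and 3059 is composite.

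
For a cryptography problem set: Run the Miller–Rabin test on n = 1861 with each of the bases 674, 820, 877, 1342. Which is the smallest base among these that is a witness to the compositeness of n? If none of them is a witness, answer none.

none

n − 1 = 1860 = 2^2 · 465, so s = 2 and d = 465.
Base 674: x_0 = 674^465 mod 1861 = 1. x_0 = 1, so 674 is not a witness.
Base 820: x_0 = 820^465 mod 1861 = 1. x_0 = 1, so 820 is not a witness.
Base 877: x_0 = 877^465 mod 1861 = 61. x_0 is neither 1 nor 1860, so continue squaring. x_1 = 61^2 mod 1861 = 1860. x_1 ≡ −1, so 877 is not a witness.
Base 1342: x_0 = 1342^465 mod 1861 = 1800. x_0 is neither 1 nor 1860, so continue squaring. x_1 = 1800^2 mod 1861 = 1860. x_1 ≡ −1, so 1342 is not a witness.
No listed base is a witness for 1861.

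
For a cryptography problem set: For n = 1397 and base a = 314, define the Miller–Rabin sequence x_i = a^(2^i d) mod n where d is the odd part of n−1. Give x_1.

n − 1 = 1396 = 2^2 · 349, so s = 2 and d = 349.
x_0 = 314^349 mod 1397 = 35.
x_1 = 35^2 mod 1397 = 1225.

1225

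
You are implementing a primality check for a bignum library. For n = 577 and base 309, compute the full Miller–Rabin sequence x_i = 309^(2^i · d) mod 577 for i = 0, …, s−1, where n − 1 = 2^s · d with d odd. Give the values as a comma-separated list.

n − 1 = 576 = 2^6 · 9, so s = 6 and d = 9.
x_0 = 309^9 mod 577 = 67.
x_1 = 67^2 mod 577 = 450.
x_2 = 450^2 mod 577 = 550.
x_3 = 550^2 mod 577 = 152.
x_4 = 152^2 mod 577 = 24.
x_5 = 24^2 mod 577 = 576.

67, 450, 550, 152, 24, 576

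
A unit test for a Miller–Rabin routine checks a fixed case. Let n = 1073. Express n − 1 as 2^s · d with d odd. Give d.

67

Halving: 1072 → 536 → 268 → 134 → 67; 67 is odd.
So 1072 = 2^4 · 67.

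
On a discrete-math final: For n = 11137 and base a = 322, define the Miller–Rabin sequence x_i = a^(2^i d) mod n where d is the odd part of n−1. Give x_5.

5551

n − 1 = 11136 = 2^7 · 87, so s = 7 and d = 87.
x_0 = 322^87 mod 11137 = 8659.
x_1 = 8659^2 mod 11137 = 3997.
x_2 = 3997^2 mod 11137 = 5551.
x_3 = 5551^2 mod 11137 = 8659.
x_4 = 8659^2 mod 11137 = 3997.
x_5 = 3997^2 mod 11137 = 5551.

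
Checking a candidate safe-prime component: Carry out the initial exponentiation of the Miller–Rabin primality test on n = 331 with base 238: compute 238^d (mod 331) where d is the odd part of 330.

1

n − 1 = 330 = 2^1 · 165, so s = 1 and d = 165.
238^165 mod 331 = 1.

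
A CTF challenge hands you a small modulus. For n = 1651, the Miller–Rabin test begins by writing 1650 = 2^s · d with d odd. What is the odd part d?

Halving: 1650 → 825; 825 is odd.
So 1650 = 2^1 · 825.

825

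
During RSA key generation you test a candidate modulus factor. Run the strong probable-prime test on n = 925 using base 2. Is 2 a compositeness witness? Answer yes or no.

n − 1 = 924 = 2^2 · 231, so s = 2 and d = 231.
x_0 = 2^231 mod 925 = 23.
x_0 is neither 1 nor 924, so continue squaring.
x_1 = 23^2 mod 925 = 529.
Reached i = s−1 = 1 without hitting −1: 2 is a Miller–Rabin witness and 925 is composite.

yes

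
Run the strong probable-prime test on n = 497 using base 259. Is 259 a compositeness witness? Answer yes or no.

n − 1 = 496 = 2^4 · 31, so s = 4 and d = 31.
x_0 = 259^31 mod 497 = 259.
x_0 is neither 1 nor 496, so continue squaring.
x_1 = 259^2 mod 497 = 483.
x_2 = 483^2 mod 497 = 196.
x_3 = 196^2 mod 497 = 147.
Reached i = s−1 = 3 without hitting −1: 259 is a Miller–Rabin witness and 497 is composite.

yes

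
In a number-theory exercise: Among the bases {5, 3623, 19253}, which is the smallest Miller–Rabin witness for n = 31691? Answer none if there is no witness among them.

5

n − 1 = 31690 = 2^1 · 15845, so s = 1 and d = 15845.
Base 5: x_0 = 5^15845 mod 31691 = 9021. x_0 ∉ {1, 31690} and s = 1, so 5 is a Miller–Rabin witness and 31691 is composite.
Base 3623: x_0 = 3623^15845 mod 31691 = 12706. x_0 ∉ {1, 31690} and s = 1, so 3623 is a Miller–Rabin witness and 31691 is composite.
Base 19253: x_0 = 19253^15845 mod 31691 = 19372. x_0 ∉ {1, 31690} and s = 1, so 19253 is a Miller–Rabin witness and 31691 is composite.
The smallest witness among the given bases is 5.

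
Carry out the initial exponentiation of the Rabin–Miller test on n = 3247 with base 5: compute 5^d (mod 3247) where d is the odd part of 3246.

2322

n − 1 = 3246 = 2^1 · 1623, so s = 1 and d = 1623.
Repeated squaring mod 3247: 5^1 ≡ 5, 5^2 ≡ 25, 5^4 ≡ 625, 5^8 ≡ 985, 5^16 ≡ 2619, 5^32 ≡ 1497, 5^64 ≡ 579, 5^128 ≡ 800, 5^256 ≡ 341, 5^512 ≡ 2636, 5^1024 ≡ 3163.
1623 = 1024 + 512 + 64 + 16 + 4 + 2 + 1, so 5^1623 ≡ 3163·2636·579·2619·625·25·5 ≡ 2322 (mod 3247).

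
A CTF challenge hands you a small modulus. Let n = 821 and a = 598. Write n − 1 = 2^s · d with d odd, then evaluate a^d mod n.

820

n − 1 = 820 = 2^2 · 205, so s = 2 and d = 205.
Repeated squaring mod 821: 598^1 ≡ 598, 598^2 ≡ 469, 598^4 ≡ 754, 598^8 ≡ 384, 598^16 ≡ 497, 598^32 ≡ 709, 598^64 ≡ 229, 598^128 ≡ 718.
205 = 128 + 64 + 8 + 4 + 1, so 598^205 ≡ 718·229·384·754·598 ≡ 820 (mod 821).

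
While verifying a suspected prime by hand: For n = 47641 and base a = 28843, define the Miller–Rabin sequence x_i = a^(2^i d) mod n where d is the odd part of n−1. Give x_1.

n − 1 = 47640 = 2^3 · 5955, so s = 3 and d = 5955.
x_0 = 28843^5955 mod 47641 = 12211.
x_1 = 12211^2 mod 47641 = 39832.

39832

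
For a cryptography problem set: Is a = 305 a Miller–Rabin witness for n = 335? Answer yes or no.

yes

n − 1 = 334 = 2^1 · 167, so s = 1 and d = 167.
x_0 = 305^167 mod 335 = 230.
x_0 ∉ {1, 334} and s = 1, so 305 is a Miller–Rabin witness and 335 is composite.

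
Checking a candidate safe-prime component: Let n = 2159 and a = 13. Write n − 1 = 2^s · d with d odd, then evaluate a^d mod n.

1466

n − 1 = 2158 = 2^1 · 1079, so s = 1 and d = 1079.
Repeated squaring mod 2159: 13^1 ≡ 13, 13^2 ≡ 169, 13^4 ≡ 494, 13^8 ≡ 69, 13^16 ≡ 443, 13^32 ≡ 1939, 13^64 ≡ 902, 13^128 ≡ 1820, 13^256 ≡ 494, 13^512 ≡ 69, 13^1024 ≡ 443.
1079 = 1024 + 32 + 16 + 4 + 2 + 1, so 13^1079 ≡ 443·1939·443·494·169·13 ≡ 1466 (mod 2159).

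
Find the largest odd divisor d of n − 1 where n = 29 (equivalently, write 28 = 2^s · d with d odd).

Halving: 28 → 14 → 7; 7 is odd.
So 28 = 2^2 · 7.

7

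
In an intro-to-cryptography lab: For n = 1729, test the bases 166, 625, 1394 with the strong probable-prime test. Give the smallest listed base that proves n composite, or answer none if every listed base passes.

none

n − 1 = 1728 = 2^6 · 27, so s = 6 and d = 27.
Base 166: x_0 = 166^27 mod 1729 = 1728. x_0 = 1728 ≡ −1, so 166 is not a witness.
Base 625: x_0 = 625^27 mod 1729 = 1. x_0 = 1, so 625 is not a witness.
Base 1394: x_0 = 1394^27 mod 1729 = 1. x_0 = 1, so 1394 is not a witness.
No listed base is a witness for 1729.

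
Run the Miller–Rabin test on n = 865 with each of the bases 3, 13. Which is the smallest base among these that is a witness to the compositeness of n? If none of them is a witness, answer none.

n − 1 = 864 = 2^5 · 27, so s = 5 and d = 27.
Base 3: x_0 = 3^27 mod 865 = 712. x_0 is neither 1 nor 864, so continue squaring. x_1 = 712^2 mod 865 = 54. x_2 = 54^2 mod 865 = 321. x_3 = 321^2 mod 865 = 106. x_4 = 106^2 mod 865 = 856. Reached i = s−1 = 4 without hitting −1: 3 is a Miller–Rabin witness and 865 is composite.
Base 13: x_0 = 13^27 mod 865 = 67. x_0 is neither 1 nor 864, so continue squaring. x_1 = 67^2 mod 865 = 164. x_2 = 164^2 mod 865 = 81. x_3 = 81^2 mod 865 = 506. x_4 = 506^2 mod 865 = 861. Reached i = s−1 = 4 without hitting −1: 13 is a Miller–Rabin witness and 865 is composite.
The smallest witness among the given bases is 3.

3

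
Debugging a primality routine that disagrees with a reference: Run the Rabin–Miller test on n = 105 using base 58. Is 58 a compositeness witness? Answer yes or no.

yes

n − 1 = 104 = 2^3 · 13, so s = 3 and d = 13.
x_0 = 58^13 mod 105 = 58.
x_0 is neither 1 nor 104, so continue squaring.
x_1 = 58^2 mod 105 = 4.
x_2 = 4^2 mod 105 = 16.
Reached i = s−1 = 2 without hitting −1: 58 is a Miller–Rabin witness and 105 is composite.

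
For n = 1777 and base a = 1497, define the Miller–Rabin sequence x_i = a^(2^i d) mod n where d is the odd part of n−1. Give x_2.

n − 1 = 1776 = 2^4 · 111, so s = 4 and d = 111.
Repeated squaring mod 1777: 1497^1 ≡ 1497, 1497^2 ≡ 212, 1497^4 ≡ 519, 1497^8 ≡ 1034, 1497^16 ≡ 1179, 1497^32 ≡ 427, 1497^64 ≡ 1075.
111 = 64 + 32 + 8 + 4 + 2 + 1, so 1497^111 ≡ 1075·427·1034·519·212·1497 ≡ 775 (mod 1777).
x_0 = 775.
x_1 = 775^2 mod 1777 = 1776.
x_2 = 1776^2 mod 1777 = 1.

1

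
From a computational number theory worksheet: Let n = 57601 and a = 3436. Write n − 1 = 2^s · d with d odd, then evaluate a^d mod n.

n − 1 = 57600 = 2^8 · 225, so s = 8 and d = 225.
Repeated squaring mod 57601: 3436^1 ≡ 3436, 3436^2 ≡ 55492, 3436^4 ≡ 12604, 3436^8 ≡ 54859, 3436^16 ≡ 30434, 3436^32 ≡ 4276, 3436^64 ≡ 24659, 3436^128 ≡ 30125.
225 = 128 + 64 + 32 + 1, so 3436^225 ≡ 30125·24659·4276·3436 ≡ 52483 (mod 57601).

52483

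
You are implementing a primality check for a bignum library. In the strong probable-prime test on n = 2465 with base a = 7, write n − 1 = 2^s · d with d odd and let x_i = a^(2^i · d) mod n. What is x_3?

1886

n − 1 = 2464 = 2^5 · 77, so s = 5 and d = 77.
x_0 = 7^77 mod 2465 = 2437.
x_1 = 2437^2 mod 2465 = 784.
x_2 = 784^2 mod 2465 = 871.
x_3 = 871^2 mod 2465 = 1886.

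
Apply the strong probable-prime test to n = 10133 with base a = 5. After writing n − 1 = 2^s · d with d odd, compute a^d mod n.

n − 1 = 10132 = 2^2 · 2533, so s = 2 and d = 2533.
5^2533 mod 10133 = 8375.

8375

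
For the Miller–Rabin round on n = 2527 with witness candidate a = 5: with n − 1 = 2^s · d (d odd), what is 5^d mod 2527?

1322

n − 1 = 2526 = 2^1 · 1263, so s = 1 and d = 1263.
Repeated squaring mod 2527: 5^1 ≡ 5, 5^2 ≡ 25, 5^4 ≡ 625, 5^8 ≡ 1467, 5^16 ≡ 1612, 5^32 ≡ 788, 5^64 ≡ 1829, 5^128 ≡ 2020, 5^256 ≡ 1822, 5^512 ≡ 1733, 5^1024 ≡ 1213.
1263 = 1024 + 128 + 64 + 32 + 8 + 4 + 2 + 1, so 5^1263 ≡ 1213·2020·1829·788·1467·625·25·5 ≡ 1322 (mod 2527).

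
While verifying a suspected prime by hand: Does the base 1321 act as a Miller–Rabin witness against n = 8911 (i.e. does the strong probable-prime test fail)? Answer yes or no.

n − 1 = 8910 = 2^1 · 4455, so s = 1 and d = 4455.
x_0 = 1321^4455 mod 8911 = 8910.
x_0 = 8910 ≡ −1, so 1321 is not a witness.

no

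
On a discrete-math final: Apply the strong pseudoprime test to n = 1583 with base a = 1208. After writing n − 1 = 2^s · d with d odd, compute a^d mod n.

1

n − 1 = 1582 = 2^1 · 791, so s = 1 and d = 791.
1208^791 mod 1583 = 1.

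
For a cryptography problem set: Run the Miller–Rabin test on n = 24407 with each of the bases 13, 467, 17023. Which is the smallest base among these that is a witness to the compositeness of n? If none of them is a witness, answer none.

n − 1 = 24406 = 2^1 · 12203, so s = 1 and d = 12203.
Base 13: x_0 = 13^12203 mod 24407 = 24406. x_0 = 24406 ≡ −1, so 13 is not a witness.
Base 467: x_0 = 467^12203 mod 24407 = 24406. x_0 = 24406 ≡ −1, so 467 is not a witness.
Base 17023: x_0 = 17023^12203 mod 24407 = 24406. x_0 = 24406 ≡ −1, so 17023 is not a witness.
No listed base is a witness for 24407.

none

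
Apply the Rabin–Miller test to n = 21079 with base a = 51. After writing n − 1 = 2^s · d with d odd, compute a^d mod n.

8889

n − 1 = 21078 = 2^1 · 10539, so s = 1 and d = 10539.
Repeated squaring mod 21079: 51^1 ≡ 51, 51^2 ≡ 2601, 51^4 ≡ 19921, 51^8 ≡ 12987, 51^16 ≡ 9090, 51^32 ≡ 19499, 51^64 ≡ 9078, 51^128 ≡ 12273, 51^256 ≡ 17074, 51^512 ≡ 19985, 51^1024 ≡ 16412, 51^2048 ≡ 6282, 51^4096 ≡ 3636, 51^8192 ≡ 3963.
10539 = 8192 + 2048 + 256 + 32 + 8 + 2 + 1, so 51^10539 ≡ 3963·6282·17074·19499·12987·2601·51 ≡ 8889 (mod 21079).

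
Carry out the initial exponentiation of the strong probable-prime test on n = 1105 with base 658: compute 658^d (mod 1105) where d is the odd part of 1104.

n − 1 = 1104 = 2^4 · 69, so s = 4 and d = 69.
658^69 mod 1105 = 853.

853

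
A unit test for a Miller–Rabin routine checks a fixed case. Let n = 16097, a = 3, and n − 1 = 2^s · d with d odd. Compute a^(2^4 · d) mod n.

n − 1 = 16096 = 2^5 · 503, so s = 5 and d = 503.
x_0 = 3^503 mod 16097 = 1836.
x_1 = 1836^2 mod 16097 = 6623.
x_2 = 6623^2 mod 16097 = 15901.
x_3 = 15901^2 mod 16097 = 6222.
x_4 = 6222^2 mod 16097 = 16096.

16096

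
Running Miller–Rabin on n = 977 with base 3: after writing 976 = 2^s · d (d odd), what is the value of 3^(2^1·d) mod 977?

439

n − 1 = 976 = 2^4 · 61, so s = 4 and d = 61.
x_0 = 3^61 mod 977 = 620.
x_1 = 620^2 mod 977 = 439.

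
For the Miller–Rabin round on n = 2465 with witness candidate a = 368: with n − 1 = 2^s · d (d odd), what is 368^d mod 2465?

1248

n − 1 = 2464 = 2^5 · 77, so s = 5 and d = 77.
368^77 mod 2465 = 1248.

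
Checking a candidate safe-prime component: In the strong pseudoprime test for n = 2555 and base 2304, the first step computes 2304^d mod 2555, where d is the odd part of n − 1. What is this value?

1079

n − 1 = 2554 = 2^1 · 1277, so s = 1 and d = 1277.
2304^1277 mod 2555 = 1079.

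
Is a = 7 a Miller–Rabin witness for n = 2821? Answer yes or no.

yes

n − 1 = 2820 = 2^2 · 705, so s = 2 and d = 705.
x_0 = 7^705 mod 2821 = 931.
x_0 is neither 1 nor 2820, so continue squaring.
x_1 = 931^2 mod 2821 = 714.
Reached i = s−1 = 1 without hitting −1: 7 is a Miller–Rabin witness and 2821 is composite.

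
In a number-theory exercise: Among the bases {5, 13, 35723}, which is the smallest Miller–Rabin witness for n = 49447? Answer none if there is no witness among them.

n − 1 = 49446 = 2^1 · 24723, so s = 1 and d = 24723.
Base 5: x_0 = 5^24723 mod 49447 = 23584. x_0 ∉ {1, 49446} and s = 1, so 5 is a Miller–Rabin witness and 49447 is composite.
Base 13: x_0 = 13^24723 mod 49447 = 31866. x_0 ∉ {1, 49446} and s = 1, so 13 is a Miller–Rabin witness and 49447 is composite.
Base 35723: x_0 = 35723^24723 mod 49447 = 23755. x_0 ∉ {1, 49446} and s = 1, so 35723 is a Miller–Rabin witness and 49447 is composite.
The smallest witness among the given bases is 5.

5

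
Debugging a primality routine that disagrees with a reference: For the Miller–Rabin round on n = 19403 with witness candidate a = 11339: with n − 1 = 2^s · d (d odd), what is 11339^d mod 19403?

n − 1 = 19402 = 2^1 · 9701, so s = 1 and d = 9701.
11339^9701 mod 19403 = 1.

1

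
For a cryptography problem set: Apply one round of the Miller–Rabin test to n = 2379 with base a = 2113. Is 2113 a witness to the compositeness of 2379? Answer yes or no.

n − 1 = 2378 = 2^1 · 1189, so s = 1 and d = 1189.
x_0 = 2113^1189 mod 2379 = 1021.
x_0 ∉ {1, 2378} and s = 1, so 2113 is a Miller–Rabin witness and 2379 is composite.

yes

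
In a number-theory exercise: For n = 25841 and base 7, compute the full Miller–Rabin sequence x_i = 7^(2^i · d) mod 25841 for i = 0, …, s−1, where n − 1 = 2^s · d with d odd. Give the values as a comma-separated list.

25840, 1, 1, 1

n − 1 = 25840 = 2^4 · 1615, so s = 4 and d = 1615.
x_0 = 7^1615 mod 25841 = 25840.
x_1 = 25840^2 mod 25841 = 1.
x_2 = 1^2 mod 25841 = 1.
x_3 = 1^2 mod 25841 = 1.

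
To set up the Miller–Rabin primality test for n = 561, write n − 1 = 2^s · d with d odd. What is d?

35

Halving: 560 → 280 → 140 → 70 → 35; 35 is odd.
So 560 = 2^4 · 35.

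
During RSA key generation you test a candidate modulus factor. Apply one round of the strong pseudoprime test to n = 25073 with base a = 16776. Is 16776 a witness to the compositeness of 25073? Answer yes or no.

no

n − 1 = 25072 = 2^4 · 1567, so s = 4 and d = 1567.
x_0 = 16776^1567 mod 25073 = 23210.
x_0 is neither 1 nor 25072, so continue squaring.
x_1 = 23210^2 mod 25073 = 10695.
x_2 = 10695^2 mod 25073 = 25072.
x_2 ≡ −1, so 16776 is not a witness.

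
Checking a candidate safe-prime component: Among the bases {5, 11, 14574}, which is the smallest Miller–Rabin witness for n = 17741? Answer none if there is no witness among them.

n − 1 = 17740 = 2^2 · 4435, so s = 2 and d = 4435.
Base 5: x_0 = 5^4435 mod 17741 = 11153. x_0 is neither 1 nor 17740, so continue squaring. x_1 = 11153^2 mod 17741 = 7258. Reached i = s−1 = 1 without hitting −1: 5 is a Miller–Rabin witness and 17741 is composite.
Base 11: x_0 = 11^4435 mod 17741 = 17267. x_0 is neither 1 nor 17740, so continue squaring. x_1 = 17267^2 mod 17741 = 11784. Reached i = s−1 = 1 without hitting −1: 11 is a Miller–Rabin witness and 17741 is composite.
Base 14574: x_0 = 14574^4435 mod 17741 = 415. x_0 is neither 1 nor 17740, so continue squaring. x_1 = 415^2 mod 17741 = 12556. Reached i = s−1 = 1 without hitting −1: 14574 is a Miller–Rabin witness and 17741 is composite.
The smallest witness among the given bases is 5.

5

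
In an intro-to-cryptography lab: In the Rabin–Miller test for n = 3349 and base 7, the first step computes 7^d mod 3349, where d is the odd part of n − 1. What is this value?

n − 1 = 3348 = 2^2 · 837, so s = 2 and d = 837.
7^837 mod 3349 = 2918.

2918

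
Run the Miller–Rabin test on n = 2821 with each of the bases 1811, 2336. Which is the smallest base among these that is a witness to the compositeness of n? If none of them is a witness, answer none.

2336

n − 1 = 2820 = 2^2 · 705, so s = 2 and d = 705.
Base 1811: x_0 = 1811^705 mod 2821 = 2820. x_0 = 2820 ≡ −1, so 1811 is not a witness.
Base 2336: x_0 = 2336^705 mod 2821 = 1301. x_0 is neither 1 nor 2820, so continue squaring. x_1 = 1301^2 mod 2821 = 1. x_1 = 1 but x_0 ≠ ±1, a nontrivial square root of 1 — 2336 is a witness and 2821 is composite.
The smallest witness among the given bases is 2336.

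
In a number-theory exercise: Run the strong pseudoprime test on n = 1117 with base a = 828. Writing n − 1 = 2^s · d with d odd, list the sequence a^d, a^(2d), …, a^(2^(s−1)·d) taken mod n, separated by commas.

n − 1 = 1116 = 2^2 · 279, so s = 2 and d = 279.
x_0 = 828^279 mod 1117 = 1.
x_1 = 1^2 mod 1117 = 1.

1, 1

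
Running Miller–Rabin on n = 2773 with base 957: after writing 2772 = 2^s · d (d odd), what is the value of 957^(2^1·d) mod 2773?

n − 1 = 2772 = 2^2 · 693, so s = 2 and d = 693.
x_0 = 957^693 mod 2773 = 2516.
x_1 = 2516^2 mod 2773 = 2270.

2270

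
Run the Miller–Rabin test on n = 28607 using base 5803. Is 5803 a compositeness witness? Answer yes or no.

no

n − 1 = 28606 = 2^1 · 14303, so s = 1 and d = 14303.
Repeated squaring mod 28607: 5803^1 ≡ 5803, 5803^2 ≡ 4370, 5803^4 ≡ 16031, 5803^8 ≡ 16280, 5803^16 ≡ 23152, 5803^32 ≡ 5745, 5803^64 ≡ 21154, 5803^128 ≡ 21022, 5803^256 ≡ 3548, 5803^512 ≡ 1224, 5803^1024 ≡ 10612, 5803^2048 ≡ 17392, 5803^4096 ≡ 19853, 5803^8192 ≡ 22970.
14303 = 8192 + 4096 + 1024 + 512 + 256 + 128 + 64 + 16 + 8 + 4 + 2 + 1, so 5803^14303 ≡ 22970·19853·10612·1224·3548·21022·21154·23152·16280·16031·4370·5803 ≡ 28606 (mod 28607).
x_0 = 5803^14303 mod 28607 = 28606.
x_0 = 28606 ≡ −1, so 5803 is not a witness.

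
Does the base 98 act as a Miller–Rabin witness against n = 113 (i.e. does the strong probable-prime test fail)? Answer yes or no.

n − 1 = 112 = 2^4 · 7, so s = 4 and d = 7.
x_0 = 98^7 mod 113 = 15.
x_0 is neither 1 nor 112, so continue squaring.
x_1 = 15^2 mod 113 = 112.
x_1 ≡ −1, so 98 is not a witness.

no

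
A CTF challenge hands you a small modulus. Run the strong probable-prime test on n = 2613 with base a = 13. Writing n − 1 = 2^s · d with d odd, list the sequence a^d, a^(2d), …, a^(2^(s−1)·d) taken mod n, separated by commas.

n − 1 = 2612 = 2^2 · 653, so s = 2 and d = 653.
x_0 = 13^653 mod 2613 = 637.
x_1 = 637^2 mod 2613 = 754.

637, 754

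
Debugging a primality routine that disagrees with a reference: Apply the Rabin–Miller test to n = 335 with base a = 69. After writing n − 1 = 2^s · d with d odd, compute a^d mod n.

n − 1 = 334 = 2^1 · 167, so s = 1 and d = 167.
69^167 mod 335 = 264.

264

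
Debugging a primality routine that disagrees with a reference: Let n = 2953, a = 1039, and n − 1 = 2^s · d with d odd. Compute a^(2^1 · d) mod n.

n − 1 = 2952 = 2^3 · 369, so s = 3 and d = 369.
x_0 = 1039^369 mod 2953 = 1727.
x_1 = 1727^2 mod 2953 = 2952.

2952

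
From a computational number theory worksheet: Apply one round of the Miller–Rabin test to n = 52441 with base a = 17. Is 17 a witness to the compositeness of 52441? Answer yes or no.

n − 1 = 52440 = 2^3 · 6555, so s = 3 and d = 6555.
x_0 = 17^6555 mod 52441 = 29771.
x_0 is neither 1 nor 52440, so continue squaring.
x_1 = 29771^2 mod 52441 = 7100.
x_2 = 7100^2 mod 52441 = 14199.
Reached i = s−1 = 2 without hitting −1: 17 is a Miller–Rabin witness and 52441 is composite.

yes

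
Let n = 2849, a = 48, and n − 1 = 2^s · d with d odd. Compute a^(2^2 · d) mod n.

1786

n − 1 = 2848 = 2^5 · 89, so s = 5 and d = 89.
Repeated squaring mod 2849: 48^1 ≡ 48, 48^2 ≡ 2304, 48^4 ≡ 729, 48^8 ≡ 1527, 48^16 ≡ 1247, 48^32 ≡ 2304, 48^64 ≡ 729.
89 = 64 + 16 + 8 + 1, so 48^89 ≡ 729·1247·1527·48 ≡ 1840 (mod 2849).
x_0 = 1840.
x_1 = 1840^2 mod 2849 = 988.
x_2 = 988^2 mod 2849 = 1786.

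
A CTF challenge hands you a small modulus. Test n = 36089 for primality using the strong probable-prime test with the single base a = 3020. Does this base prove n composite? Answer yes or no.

n − 1 = 36088 = 2^3 · 4511, so s = 3 and d = 4511.
Repeated squaring mod 36089: 3020^1 ≡ 3020, 3020^2 ≡ 25972, 3020^4 ≡ 5285, 3020^8 ≡ 34428, 3020^16 ≡ 16157, 3020^32 ≡ 16912, 3020^64 ≡ 10419, 3020^128 ≡ 35938, 3020^256 ≡ 22801, 3020^512 ≡ 23556, 3020^1024 ≡ 16761, 3020^2048 ≡ 14345, 3020^4096 ≡ 35636.
4511 = 4096 + 256 + 128 + 16 + 8 + 4 + 2 + 1, so 3020^4511 ≡ 35636·22801·35938·16157·34428·5285·25972·3020 ≡ 27633 (mod 36089).
x_0 = 3020^4511 mod 36089 = 27633.
x_0 is neither 1 nor 36088, so continue squaring.
x_1 = 27633^2 mod 36089 = 11627.
x_2 = 11627^2 mod 36089 = 33824.
Reached i = s−1 = 2 without hitting −1: 3020 is a Miller–Rabin witness and 36089 is composite.

yes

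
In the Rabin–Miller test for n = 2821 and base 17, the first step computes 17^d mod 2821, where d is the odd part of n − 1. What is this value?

2820

n − 1 = 2820 = 2^2 · 705, so s = 2 and d = 705.
Repeated squaring mod 2821: 17^1 ≡ 17, 17^2 ≡ 289, 17^4 ≡ 1712, 17^8 ≡ 2746, 17^16 ≡ 2804, 17^32 ≡ 289, 17^64 ≡ 1712, 17^128 ≡ 2746, 17^256 ≡ 2804, 17^512 ≡ 289.
705 = 512 + 128 + 64 + 1, so 17^705 ≡ 289·2746·1712·17 ≡ 2820 (mod 2821).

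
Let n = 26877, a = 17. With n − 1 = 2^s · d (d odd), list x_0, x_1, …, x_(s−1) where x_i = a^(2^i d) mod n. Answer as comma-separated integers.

8381, 11560

n − 1 = 26876 = 2^2 · 6719, so s = 2 and d = 6719.
x_0 = 17^6719 mod 26877 = 8381.
x_1 = 8381^2 mod 26877 = 11560.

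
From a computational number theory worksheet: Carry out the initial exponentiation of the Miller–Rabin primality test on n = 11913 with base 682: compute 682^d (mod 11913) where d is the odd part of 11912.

n − 1 = 11912 = 2^3 · 1489, so s = 3 and d = 1489.
Repeated squaring mod 11913: 682^1 ≡ 682, 682^2 ≡ 517, 682^4 ≡ 5203, 682^8 ≡ 4873, 682^16 ≡ 3520, 682^32 ≡ 880, 682^64 ≡ 55, 682^128 ≡ 3025, 682^256 ≡ 1441, 682^512 ≡ 3619, 682^1024 ≡ 4774.
1489 = 1024 + 256 + 128 + 64 + 16 + 1, so 682^1489 ≡ 4774·1441·3025·55·3520·682 ≡ 7711 (mod 11913).

7711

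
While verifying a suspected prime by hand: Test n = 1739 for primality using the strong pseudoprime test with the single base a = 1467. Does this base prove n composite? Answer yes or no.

yes

n − 1 = 1738 = 2^1 · 869, so s = 1 and d = 869.
x_0 = 1467^869 mod 1739 = 890.
x_0 ∉ {1, 1738} and s = 1, so 1467 is a Miller–Rabin witness and 1739 is composite.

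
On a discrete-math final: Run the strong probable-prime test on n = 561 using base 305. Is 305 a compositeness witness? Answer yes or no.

n − 1 = 560 = 2^4 · 35, so s = 4 and d = 35.
x_0 = 305^35 mod 561 = 560.
x_0 = 560 ≡ −1, so 305 is not a witness.

no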